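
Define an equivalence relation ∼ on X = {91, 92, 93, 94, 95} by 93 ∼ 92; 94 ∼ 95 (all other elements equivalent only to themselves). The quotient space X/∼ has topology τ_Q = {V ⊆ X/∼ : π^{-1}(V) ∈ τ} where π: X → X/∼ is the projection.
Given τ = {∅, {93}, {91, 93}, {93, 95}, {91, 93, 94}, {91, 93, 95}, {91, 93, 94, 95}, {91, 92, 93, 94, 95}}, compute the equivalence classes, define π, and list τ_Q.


X/∼ = {[91], [92=93], [94=95]}; |τ_Q| = 2.

Equivalence classes: [91], [92=93], [94=95].
Quotient map π: X → X/∼ sends 91 ↦ [91], 92 ↦ [92=93], 93 ↦ [92=93], 94 ↦ [94=95], 95 ↦ [94=95].
For each subset V ⊆ X/∼, compute π^{-1}(V) ⊆ X and check whether π^{-1}(V) ∈ τ. V is open in τ_Q iff π^{-1}(V) ∈ τ.
  V = {}: π^{-1}(V) = ∅ ∈ τ ✓.
  V = {[91]}: π^{-1}(V) = {91} ∉ τ ✗.
  V = {[92=93]}: π^{-1}(V) = {92, 93} ∉ τ ✗.
  V = {[91], [92=93]}: π^{-1}(V) = {91, 92, 93} ∉ τ ✗.
  V = {[94=95]}: π^{-1}(V) = {94, 95} ∉ τ ✗.
  V = {[91], [94=95]}: π^{-1}(V) = {91, 94, 95} ∉ τ ✗.
  V = {[92=93], [94=95]}: π^{-1}(V) = {92, 93, 94, 95} ∉ τ ✗.
  V = {[91], [92=93], [94=95]}: π^{-1}(V) = {91, 92, 93, 94, 95} ∈ τ ✓.
Open sets in the quotient: τ_Q = {{}, {[91], [92=93], [94=95]}} (2 elements).


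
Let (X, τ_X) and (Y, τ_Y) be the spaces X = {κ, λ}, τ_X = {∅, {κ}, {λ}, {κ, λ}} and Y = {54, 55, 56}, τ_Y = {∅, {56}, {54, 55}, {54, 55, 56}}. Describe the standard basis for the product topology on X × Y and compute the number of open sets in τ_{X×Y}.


Basis B = {∅ × ∅, {κ} × {56}, {λ} × {56}, {κ} × {54, 55}, {κ, λ} × {56}, {λ} × {54, 55}, {κ} × {54, 55, 56}, {λ} × {54, 55, 56}, {κ, λ} × {54, 55}, {κ, λ} × {54, 55, 56}}; |τ_{X×Y}| = 16.

Enumerate products U × V with U ∈ τ_X, V ∈ τ_Y (deduplicated):
  ∅ × ∅ = {} (∅)
  {κ} × {56} = {(κ,56)}
  {λ} × {56} = {(λ,56)}
  {κ} × {54, 55} = {(κ,54), (κ,55)}
  {κ, λ} × {56} = {(κ,56), (λ,56)}
  {λ} × {54, 55} = {(λ,54), (λ,55)}
  {κ} × {54, 55, 56} = {(κ,54), (κ,55), (κ,56)}
  {λ} × {54, 55, 56} = {(λ,54), (λ,55), (λ,56)}
  {κ, λ} × {54, 55} = {(κ,54), (κ,55), (λ,54), (λ,55)}
  {κ, λ} × {54, 55, 56} = {(κ,54), (κ,55), (κ,56), (λ,54), (λ,55), (λ,56)}
These 10 distinct sets form the basis B.
Close under arbitrary unions to get τ_{X×Y}; counting gives |τ_{X×Y}| = 16.


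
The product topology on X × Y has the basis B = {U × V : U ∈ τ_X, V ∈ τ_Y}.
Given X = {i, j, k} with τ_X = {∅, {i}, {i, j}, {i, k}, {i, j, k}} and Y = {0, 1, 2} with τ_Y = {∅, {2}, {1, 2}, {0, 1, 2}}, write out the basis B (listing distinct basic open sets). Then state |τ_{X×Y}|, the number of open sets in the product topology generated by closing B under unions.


Basis B = {∅ × ∅, {i} × {2}, {i} × {1, 2}, {i, j} × {2}, {i, k} × {2}, {i} × {0, 1, 2}, {i, j, k} × {2}, {i, j} × {1, 2}, {i, k} × {1, 2}, {i, j} × {0, 1, 2}, {i, k} × {0, 1, 2}, {i, j, k} × {1, 2}, {i, j, k} × {0, 1, 2}}; |τ_{X×Y}| = 30.

Enumerate products U × V with U ∈ τ_X, V ∈ τ_Y (deduplicated):
  ∅ × ∅ = {} (∅)
  {i} × {2} = {(i,2)}
  {i} × {1, 2} = {(i,1), (i,2)}
  {i, j} × {2} = {(i,2), (j,2)}
  {i, k} × {2} = {(i,2), (k,2)}
  {i} × {0, 1, 2} = {(i,0), (i,1), (i,2)}
  {i, j, k} × {2} = {(i,2), (j,2), (k,2)}
  {i, j} × {1, 2} = {(i,1), (i,2), (j,1), (j,2)}
  {i, k} × {1, 2} = {(i,1), (i,2), (k,1), (k,2)}
  {i, j} × {0, 1, 2} = {(i,0), (i,1), (i,2), (j,0), (j,1), (j,2)}
  {i, k} × {0, 1, 2} = {(i,0), (i,1), (i,2), (k,0), (k,1), (k,2)}
  {i, j, k} × {1, 2} = {(i,1), (i,2), (j,1), (j,2), (k,1), (k,2)}
  {i, j, k} × {0, 1, 2} = {(i,0), (i,1), (i,2), (j,0), (j,1), (j,2), (k,0), (k,1), (k,2)}
These 13 distinct sets form the basis B.
Close under arbitrary unions to get τ_{X×Y}; counting gives |τ_{X×Y}| = 30.


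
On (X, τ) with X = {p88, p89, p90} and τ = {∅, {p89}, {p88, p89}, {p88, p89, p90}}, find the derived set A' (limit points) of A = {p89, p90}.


A' = {p88, p90}

For each x ∈ X, list the open sets U ∈ τ with x ∈ U, then check whether U ∩ (A ∖ {x}) ≠ ∅ for every such U.
  x = p88: opens ∋ x are {p88, p89}, {p88, p89, p90}; each meets A ∖ {p88}, so x IS a limit point.
  x = p89: open {p89} ∋ x has {p89} ∩ (A ∖ {p89}) = ∅, so x is NOT a limit point.
  x = p90: opens ∋ x are {p88, p89, p90}; each meets A ∖ {p90}, so x IS a limit point.
Collecting: A' = {p88, p90}.


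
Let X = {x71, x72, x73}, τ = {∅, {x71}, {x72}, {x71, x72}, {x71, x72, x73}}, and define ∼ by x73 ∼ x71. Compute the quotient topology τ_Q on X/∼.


X/∼ = {[x71=x73], [x72]}; |τ_Q| = 3.

Equivalence classes: [x71=x73], [x72].
Quotient map π: X → X/∼ sends x71 ↦ [x71=x73], x72 ↦ [x72], x73 ↦ [x71=x73].
For each subset V ⊆ X/∼, compute π^{-1}(V) ⊆ X and check whether π^{-1}(V) ∈ τ. V is open in τ_Q iff π^{-1}(V) ∈ τ.
  V = {}: π^{-1}(V) = ∅ ∈ τ ✓.
  V = {[x71=x73]}: π^{-1}(V) = {x71, x73} ∉ τ ✗.
  V = {[x72]}: π^{-1}(V) = {x72} ∈ τ ✓.
  V = {[x71=x73], [x72]}: π^{-1}(V) = {x71, x72, x73} ∈ τ ✓.
Open sets in the quotient: τ_Q = {{}, {[x72]}, {[x71=x73], [x72]}} (3 elements).


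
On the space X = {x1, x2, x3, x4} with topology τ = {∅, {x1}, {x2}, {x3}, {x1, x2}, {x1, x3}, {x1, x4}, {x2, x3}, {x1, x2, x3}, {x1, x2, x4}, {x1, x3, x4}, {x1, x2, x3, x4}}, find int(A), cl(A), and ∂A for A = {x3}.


int(A) = {x3}, cl(A) = {x3}, ∂A = ∅.

Closed sets in (X, τ) are complements of opens:
  closed(X, τ) = {∅, {x2}, {x3}, {x4}, {x1, x4}, {x2, x3}, {x2, x4}, {x3, x4}, {x1, x2, x4}, {x1, x3, x4}, {x2, x3, x4}, {x1, x2, x3, x4}}.
int(A) = ⋃ {U ∈ τ : U ⊆ A}. Opens contained in A: ∅, {x3}.
Taking the union of these: int(A) = {x3}.
cl(A) = ⋂ {C closed : A ⊆ C}. Closed sets containing A: {x3}, {x2, x3}, {x3, x4}, {x1, x3, x4}, {x2, x3, x4}, {x1, x2, x3, x4}.
Intersecting these: cl(A) = {x3}.
∂A = cl(A) ∖ int(A) = {x3} ∖ {x3} = ∅.


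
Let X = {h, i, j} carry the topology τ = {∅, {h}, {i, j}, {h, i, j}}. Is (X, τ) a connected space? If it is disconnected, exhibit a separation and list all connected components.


(X, τ) is disconnected; components = [{h}, {i, j}].

Find clopen sets (U ∈ τ with X ∖ U ∈ τ):
  U = ∅, X ∖ U = {h, i, j} — both open, so U is clopen.
  U = {h}, X ∖ U = {i, j} — both open, so U is clopen.
  U = {i, j}, X ∖ U = {h} — both open, so U is clopen.
  U = {h, i, j}, X ∖ U = ∅ — both open, so U is clopen.
Nontrivial clopen(s) exist: e.g. {h}. So (X, τ) is disconnected.
Compute connected components by grouping points that agree on all clopens:
  component: {h}
  component: {i, j}


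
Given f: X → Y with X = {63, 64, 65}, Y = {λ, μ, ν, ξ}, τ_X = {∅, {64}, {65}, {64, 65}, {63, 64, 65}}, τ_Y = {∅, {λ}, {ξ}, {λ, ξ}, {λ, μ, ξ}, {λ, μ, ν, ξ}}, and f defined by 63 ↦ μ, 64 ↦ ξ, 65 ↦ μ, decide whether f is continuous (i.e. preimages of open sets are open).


f IS continuous.

Compute f^{-1}(U) for each U ∈ τ_Y:
  U = ∅: f^{-1}(U) = ∅ ∈ τ_X ✓.
  U = {λ}: f^{-1}(U) = ∅ ∈ τ_X ✓.
  U = {ξ}: f^{-1}(U) = {64} ∈ τ_X ✓.
  U = {λ, ξ}: f^{-1}(U) = {64} ∈ τ_X ✓.
  U = {λ, μ, ξ}: f^{-1}(U) = {63, 64, 65} ∈ τ_X ✓.
  U = {λ, μ, ν, ξ}: f^{-1}(U) = {63, 64, 65} ∈ τ_X ✓.
Every preimage lies in τ_X, so f IS continuous.


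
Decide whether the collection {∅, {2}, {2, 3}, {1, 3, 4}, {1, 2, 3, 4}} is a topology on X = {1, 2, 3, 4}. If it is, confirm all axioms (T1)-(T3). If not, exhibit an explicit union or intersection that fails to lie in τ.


τ is NOT a topology on X.

Axiom (T1): ∅ ∈ τ? Yes; X ∈ τ? Yes.
Axiom (T2/T3): check pairwise unions and intersections of members of τ.
Counterexample for (T3): {2, 3} ∩ {1, 3, 4} = {3} ∉ τ. Therefore τ is NOT a topology.


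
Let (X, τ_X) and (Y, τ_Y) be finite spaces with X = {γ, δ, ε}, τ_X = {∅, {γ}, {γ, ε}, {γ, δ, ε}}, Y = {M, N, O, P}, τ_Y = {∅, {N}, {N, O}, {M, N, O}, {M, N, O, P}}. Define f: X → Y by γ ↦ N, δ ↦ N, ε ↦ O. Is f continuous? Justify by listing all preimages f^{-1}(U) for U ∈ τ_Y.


f is NOT continuous.

Compute f^{-1}(U) for each U ∈ τ_Y:
  U = ∅: f^{-1}(U) = ∅ ∈ τ_X ✓.
  U = {N}: f^{-1}(U) = {γ, δ} ∉ τ_X ✗.
  U = {N, O}: f^{-1}(U) = {γ, δ, ε} ∈ τ_X ✓.
  U = {M, N, O}: f^{-1}(U) = {γ, δ, ε} ∈ τ_X ✓.
  U = {M, N, O, P}: f^{-1}(U) = {γ, δ, ε} ∈ τ_X ✓.
Found U = {N} with f^{-1}(U) = {γ, δ} not in τ_X. Therefore f is NOT continuous.


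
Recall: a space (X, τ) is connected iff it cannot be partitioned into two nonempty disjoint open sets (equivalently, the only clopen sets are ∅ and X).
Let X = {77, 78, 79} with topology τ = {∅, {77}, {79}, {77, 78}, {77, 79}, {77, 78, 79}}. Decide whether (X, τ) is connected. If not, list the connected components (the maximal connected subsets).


(X, τ) is disconnected; components = [{79}, {77, 78}].

Find clopen sets (U ∈ τ with X ∖ U ∈ τ):
  U = ∅, X ∖ U = {77, 78, 79} — both open, so U is clopen.
  U = {79}, X ∖ U = {77, 78} — both open, so U is clopen.
  U = {77, 78}, X ∖ U = {79} — both open, so U is clopen.
  U = {77, 78, 79}, X ∖ U = ∅ — both open, so U is clopen.
Nontrivial clopen(s) exist: e.g. {79}. So (X, τ) is disconnected.
Compute connected components by grouping points that agree on all clopens:
  component: {79}
  component: {77, 78}


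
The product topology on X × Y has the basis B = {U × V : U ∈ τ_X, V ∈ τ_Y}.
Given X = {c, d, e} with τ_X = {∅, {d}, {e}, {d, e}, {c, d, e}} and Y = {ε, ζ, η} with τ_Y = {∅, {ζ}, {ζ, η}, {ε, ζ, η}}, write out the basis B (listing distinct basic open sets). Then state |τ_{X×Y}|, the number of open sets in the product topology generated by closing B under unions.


Basis B = {∅ × ∅, {d} × {ζ}, {e} × {ζ}, {d} × {ζ, η}, {d, e} × {ζ}, {e} × {ζ, η}, {c, d, e} × {ζ}, {d} × {ε, ζ, η}, {e} × {ε, ζ, η}, {d, e} × {ζ, η}, {c, d, e} × {ζ, η}, {d, e} × {ε, ζ, η}, {c, d, e} × {ε, ζ, η}}; |τ_{X×Y}| = 30.

Enumerate products U × V with U ∈ τ_X, V ∈ τ_Y (deduplicated):
  ∅ × ∅ = {} (∅)
  {d} × {ζ} = {(d,ζ)}
  {e} × {ζ} = {(e,ζ)}
  {d} × {ζ, η} = {(d,ζ), (d,η)}
  {d, e} × {ζ} = {(d,ζ), (e,ζ)}
  {e} × {ζ, η} = {(e,ζ), (e,η)}
  {c, d, e} × {ζ} = {(c,ζ), (d,ζ), (e,ζ)}
  {d} × {ε, ζ, η} = {(d,ε), (d,ζ), (d,η)}
  {e} × {ε, ζ, η} = {(e,ε), (e,ζ), (e,η)}
  {d, e} × {ζ, η} = {(d,ζ), (d,η), (e,ζ), (e,η)}
  {c, d, e} × {ζ, η} = {(c,ζ), (c,η), (d,ζ), (d,η), (e,ζ), (e,η)}
  {d, e} × {ε, ζ, η} = {(d,ε), (d,ζ), (d,η), (e,ε), (e,ζ), (e,η)}
  {c, d, e} × {ε, ζ, η} = {(c,ε), (c,ζ), (c,η), (d,ε), (d,ζ), (d,η), (e,ε), (e,ζ), (e,η)}
These 13 distinct sets form the basis B.
Close under arbitrary unions to get τ_{X×Y}; counting gives |τ_{X×Y}| = 30.


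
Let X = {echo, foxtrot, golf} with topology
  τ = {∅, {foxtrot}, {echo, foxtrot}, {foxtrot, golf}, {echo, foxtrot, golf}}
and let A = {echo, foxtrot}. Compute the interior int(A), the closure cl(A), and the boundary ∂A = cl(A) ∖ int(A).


int(A) = {echo, foxtrot}, cl(A) = {echo, foxtrot, golf}, ∂A = {golf}.

Closed sets in (X, τ) are complements of opens:
  closed(X, τ) = {∅, {echo}, {golf}, {echo, golf}, {echo, foxtrot, golf}}.
int(A) = ⋃ {U ∈ τ : U ⊆ A}. Opens contained in A: ∅, {foxtrot}, {echo, foxtrot}.
Taking the union of these: int(A) = {echo, foxtrot}.
cl(A) = ⋂ {C closed : A ⊆ C}. Closed sets containing A: {echo, foxtrot, golf}.
Intersecting these: cl(A) = {echo, foxtrot, golf}.
∂A = cl(A) ∖ int(A) = {echo, foxtrot, golf} ∖ {echo, foxtrot} = {golf}.


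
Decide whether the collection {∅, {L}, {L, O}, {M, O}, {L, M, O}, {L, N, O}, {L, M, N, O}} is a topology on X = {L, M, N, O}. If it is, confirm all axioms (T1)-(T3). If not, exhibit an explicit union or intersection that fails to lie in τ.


τ is NOT a topology on X.

Axiom (T1): ∅ ∈ τ? Yes; X ∈ τ? Yes.
Axiom (T2/T3): check pairwise unions and intersections of members of τ.
Counterexample for (T3): {L, O} ∩ {M, O} = {O} ∉ τ. Therefore τ is NOT a topology.


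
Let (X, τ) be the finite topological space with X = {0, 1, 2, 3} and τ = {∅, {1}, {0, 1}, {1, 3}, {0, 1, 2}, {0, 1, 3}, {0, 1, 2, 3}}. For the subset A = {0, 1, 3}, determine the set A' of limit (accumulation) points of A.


A' = {0, 2, 3}

For each x ∈ X, list the open sets U ∈ τ with x ∈ U, then check whether U ∩ (A ∖ {x}) ≠ ∅ for every such U.
  x = 0: opens ∋ x are {0, 1}, {0, 1, 2}, {0, 1, 3}, {0, 1, 2, 3}; each meets A ∖ {0}, so x IS a limit point.
  x = 1: open {1} ∋ x has {1} ∩ (A ∖ {1}) = ∅, so x is NOT a limit point.
  x = 2: opens ∋ x are {0, 1, 2}, {0, 1, 2, 3}; each meets A ∖ {2}, so x IS a limit point.
  x = 3: opens ∋ x are {1, 3}, {0, 1, 3}, {0, 1, 2, 3}; each meets A ∖ {3}, so x IS a limit point.
Collecting: A' = {0, 2, 3}.


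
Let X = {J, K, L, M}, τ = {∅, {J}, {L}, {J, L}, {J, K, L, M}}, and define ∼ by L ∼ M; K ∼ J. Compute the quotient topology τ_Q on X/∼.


X/∼ = {[J=K], [L=M]}; |τ_Q| = 2.

Equivalence classes: [J=K], [L=M].
Quotient map π: X → X/∼ sends J ↦ [J=K], K ↦ [J=K], L ↦ [L=M], M ↦ [L=M].
For each subset V ⊆ X/∼, compute π^{-1}(V) ⊆ X and check whether π^{-1}(V) ∈ τ. V is open in τ_Q iff π^{-1}(V) ∈ τ.
  V = {}: π^{-1}(V) = ∅ ∈ τ ✓.
  V = {[J=K]}: π^{-1}(V) = {J, K} ∉ τ ✗.
  V = {[L=M]}: π^{-1}(V) = {L, M} ∉ τ ✗.
  V = {[J=K], [L=M]}: π^{-1}(V) = {J, K, L, M} ∈ τ ✓.
Open sets in the quotient: τ_Q = {{}, {[J=K], [L=M]}} (2 elements).


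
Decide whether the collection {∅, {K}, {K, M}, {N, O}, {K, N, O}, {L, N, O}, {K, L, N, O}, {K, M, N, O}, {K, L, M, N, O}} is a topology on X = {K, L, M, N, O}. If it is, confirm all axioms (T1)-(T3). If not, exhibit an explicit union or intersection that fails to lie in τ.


τ IS a topology on X.

Axiom (T1): ∅ ∈ τ? Yes; X ∈ τ? Yes.
Axiom (T2/T3): check pairwise unions and intersections of members of τ.
All pairwise intersections and unions checked — each lies in τ. Therefore τ satisfies (T1), (T2), (T3): it IS a topology on X.


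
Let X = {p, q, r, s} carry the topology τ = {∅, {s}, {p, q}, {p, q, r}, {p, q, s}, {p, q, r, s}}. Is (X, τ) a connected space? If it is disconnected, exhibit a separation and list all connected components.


(X, τ) is disconnected; components = [{s}, {p, q, r}].

Find clopen sets (U ∈ τ with X ∖ U ∈ τ):
  U = ∅, X ∖ U = {p, q, r, s} — both open, so U is clopen.
  U = {s}, X ∖ U = {p, q, r} — both open, so U is clopen.
  U = {p, q, r}, X ∖ U = {s} — both open, so U is clopen.
  U = {p, q, r, s}, X ∖ U = ∅ — both open, so U is clopen.
Nontrivial clopen(s) exist: e.g. {s}. So (X, τ) is disconnected.
Compute connected components by grouping points that agree on all clopens:
  component: {s}
  component: {p, q, r}


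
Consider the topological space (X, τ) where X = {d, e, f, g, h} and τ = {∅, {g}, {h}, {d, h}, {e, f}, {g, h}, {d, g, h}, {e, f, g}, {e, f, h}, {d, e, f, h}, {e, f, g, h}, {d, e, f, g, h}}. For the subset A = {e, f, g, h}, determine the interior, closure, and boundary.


int(A) = {e, f, g, h}, cl(A) = {d, e, f, g, h}, ∂A = {d}.

Closed sets in (X, τ) are complements of opens:
  closed(X, τ) = {∅, {d}, {g}, {d, g}, {d, h}, {e, f}, {d, e, f}, {d, g, h}, {e, f, g}, {d, e, f, g}, {d, e, f, h}, {d, e, f, g, h}}.
int(A) = ⋃ {U ∈ τ : U ⊆ A}. Opens contained in A: ∅, {g}, {h}, {e, f}, {g, h}, {e, f, g}, {e, f, h}, {e, f, g, h}.
Taking the union of these: int(A) = {e, f, g, h}.
cl(A) = ⋂ {C closed : A ⊆ C}. Closed sets containing A: {d, e, f, g, h}.
Intersecting these: cl(A) = {d, e, f, g, h}.
∂A = cl(A) ∖ int(A) = {d, e, f, g, h} ∖ {e, f, g, h} = {d}.


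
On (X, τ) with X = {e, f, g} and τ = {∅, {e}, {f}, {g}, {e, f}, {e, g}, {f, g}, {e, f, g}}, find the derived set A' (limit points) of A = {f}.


A' = ∅

For each x ∈ X, list the open sets U ∈ τ with x ∈ U, then check whether U ∩ (A ∖ {x}) ≠ ∅ for every such U.
  x = e: open {e} ∋ x has {e} ∩ (A ∖ {e}) = ∅, so x is NOT a limit point.
  x = f: open {f} ∋ x has {f} ∩ (A ∖ {f}) = ∅, so x is NOT a limit point.
  x = g: open {g} ∋ x has {g} ∩ (A ∖ {g}) = ∅, so x is NOT a limit point.
Collecting: A' = ∅.


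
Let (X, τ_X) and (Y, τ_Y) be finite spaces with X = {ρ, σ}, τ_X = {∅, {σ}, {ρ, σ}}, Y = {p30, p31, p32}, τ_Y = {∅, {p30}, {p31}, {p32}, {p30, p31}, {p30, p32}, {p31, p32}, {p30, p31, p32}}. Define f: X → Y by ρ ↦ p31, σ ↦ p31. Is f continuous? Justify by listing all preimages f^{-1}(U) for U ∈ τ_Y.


f IS continuous.

Compute f^{-1}(U) for each U ∈ τ_Y:
  U = ∅: f^{-1}(U) = ∅ ∈ τ_X ✓.
  U = {p30}: f^{-1}(U) = ∅ ∈ τ_X ✓.
  U = {p31}: f^{-1}(U) = {ρ, σ} ∈ τ_X ✓.
  U = {p32}: f^{-1}(U) = ∅ ∈ τ_X ✓.
  U = {p30, p31}: f^{-1}(U) = {ρ, σ} ∈ τ_X ✓.
  U = {p30, p32}: f^{-1}(U) = ∅ ∈ τ_X ✓.
  U = {p31, p32}: f^{-1}(U) = {ρ, σ} ∈ τ_X ✓.
  U = {p30, p31, p32}: f^{-1}(U) = {ρ, σ} ∈ τ_X ✓.
Every preimage lies in τ_X, so f IS continuous.


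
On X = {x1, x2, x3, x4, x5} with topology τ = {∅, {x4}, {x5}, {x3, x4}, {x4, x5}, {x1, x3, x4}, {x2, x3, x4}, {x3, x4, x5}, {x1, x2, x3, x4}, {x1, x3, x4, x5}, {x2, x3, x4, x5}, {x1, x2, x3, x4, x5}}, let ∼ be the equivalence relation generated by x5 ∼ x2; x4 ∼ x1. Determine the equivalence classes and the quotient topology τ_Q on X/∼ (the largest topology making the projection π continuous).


X/∼ = {[x1=x4], [x2=x5], [x3]}; |τ_Q| = 3.

Equivalence classes: [x1=x4], [x2=x5], [x3].
Quotient map π: X → X/∼ sends x1 ↦ [x1=x4], x2 ↦ [x2=x5], x3 ↦ [x3], x4 ↦ [x1=x4], x5 ↦ [x2=x5].
For each subset V ⊆ X/∼, compute π^{-1}(V) ⊆ X and check whether π^{-1}(V) ∈ τ. V is open in τ_Q iff π^{-1}(V) ∈ τ.
  V = {}: π^{-1}(V) = ∅ ∈ τ ✓.
  V = {[x1=x4]}: π^{-1}(V) = {x1, x4} ∉ τ ✗.
  V = {[x2=x5]}: π^{-1}(V) = {x2, x5} ∉ τ ✗.
  V = {[x1=x4], [x2=x5]}: π^{-1}(V) = {x1, x2, x4, x5} ∉ τ ✗.
  V = {[x3]}: π^{-1}(V) = {x3} ∉ τ ✗.
  V = {[x1=x4], [x3]}: π^{-1}(V) = {x1, x3, x4} ∈ τ ✓.
  V = {[x2=x5], [x3]}: π^{-1}(V) = {x2, x3, x5} ∉ τ ✗.
  V = {[x1=x4], [x2=x5], [x3]}: π^{-1}(V) = {x1, x2, x3, x4, x5} ∈ τ ✓.
Open sets in the quotient: τ_Q = {{}, {[x1=x4], [x3]}, {[x1=x4], [x2=x5], [x3]}} (3 elements).


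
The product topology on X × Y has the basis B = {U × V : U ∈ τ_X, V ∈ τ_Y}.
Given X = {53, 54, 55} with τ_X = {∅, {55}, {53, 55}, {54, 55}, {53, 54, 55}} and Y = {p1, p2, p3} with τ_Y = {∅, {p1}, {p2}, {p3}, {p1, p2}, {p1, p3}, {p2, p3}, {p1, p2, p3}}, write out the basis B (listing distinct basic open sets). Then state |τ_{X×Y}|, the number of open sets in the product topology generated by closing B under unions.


Basis B = {∅ × ∅, {55} × {p1}, {55} × {p2}, {55} × {p3}, {53, 55} × {p1}, {53, 55} × {p2}, {53, 55} × {p3}, {54, 55} × {p1}, {54, 55} × {p2}, {54, 55} × {p3}, {55} × {p1, p2}, {55} × {p1, p3}, {55} × {p2, p3}, {53, 54, 55} × {p1}, {53, 54, 55} × {p2}, {53, 54, 55} × {p3}, {55} × {p1, p2, p3}, {53, 55} × {p1, p2}, {53, 55} × {p1, p3}, {53, 55} × {p2, p3}, {54, 55} × {p1, p2}, {54, 55} × {p1, p3}, {54, 55} × {p2, p3}, {53, 55} × {p1, p2, p3}, {53, 54, 55} × {p1, p2}, {53, 54, 55} × {p1, p3}, {53, 54, 55} × {p2, p3}, {54, 55} × {p1, p2, p3}, {53, 54, 55} × {p1, p2, p3}}; |τ_{X×Y}| = 125.

Enumerate products U × V with U ∈ τ_X, V ∈ τ_Y (deduplicated):
  ∅ × ∅ = {} (∅)
  {55} × {p1} = {(55,p1)}
  {55} × {p2} = {(55,p2)}
  {55} × {p3} = {(55,p3)}
  {53, 55} × {p1} = {(53,p1), (55,p1)}
  {53, 55} × {p2} = {(53,p2), (55,p2)}
  {53, 55} × {p3} = {(53,p3), (55,p3)}
  {54, 55} × {p1} = {(54,p1), (55,p1)}
  {54, 55} × {p2} = {(54,p2), (55,p2)}
  {54, 55} × {p3} = {(54,p3), (55,p3)}
  {55} × {p1, p2} = {(55,p1), (55,p2)}
  {55} × {p1, p3} = {(55,p1), (55,p3)}
  {55} × {p2, p3} = {(55,p2), (55,p3)}
  {53, 54, 55} × {p1} = {(53,p1), (54,p1), (55,p1)}
  {53, 54, 55} × {p2} = {(53,p2), (54,p2), (55,p2)}
  {53, 54, 55} × {p3} = {(53,p3), (54,p3), (55,p3)}
  {55} × {p1, p2, p3} = {(55,p1), (55,p2), (55,p3)}
  {53, 55} × {p1, p2} = {(53,p1), (53,p2), (55,p1), (55,p2)}
  {53, 55} × {p1, p3} = {(53,p1), (53,p3), (55,p1), (55,p3)}
  {53, 55} × {p2, p3} = {(53,p2), (53,p3), (55,p2), (55,p3)}
  {54, 55} × {p1, p2} = {(54,p1), (54,p2), (55,p1), (55,p2)}
  {54, 55} × {p1, p3} = {(54,p1), (54,p3), (55,p1), (55,p3)}
  {54, 55} × {p2, p3} = {(54,p2), (54,p3), (55,p2), (55,p3)}
  {53, 55} × {p1, p2, p3} = {(53,p1), (53,p2), (53,p3), (55,p1), (55,p2), (55,p3)}
  {53, 54, 55} × {p1, p2} = {(53,p1), (53,p2), (54,p1), (54,p2), (55,p1), (55,p2)}
  {53, 54, 55} × {p1, p3} = {(53,p1), (53,p3), (54,p1), (54,p3), (55,p1), (55,p3)}
  {53, 54, 55} × {p2, p3} = {(53,p2), (53,p3), (54,p2), (54,p3), (55,p2), (55,p3)}
  {54, 55} × {p1, p2, p3} = {(54,p1), (54,p2), (54,p3), (55,p1), (55,p2), (55,p3)}
  {53, 54, 55} × {p1, p2, p3} = {(53,p1), (53,p2), (53,p3), (54,p1), (54,p2), (54,p3), (55,p1), (55,p2), (55,p3)}
These 29 distinct sets form the basis B.
Close under arbitrary unions to get τ_{X×Y}; counting gives |τ_{X×Y}| = 125.


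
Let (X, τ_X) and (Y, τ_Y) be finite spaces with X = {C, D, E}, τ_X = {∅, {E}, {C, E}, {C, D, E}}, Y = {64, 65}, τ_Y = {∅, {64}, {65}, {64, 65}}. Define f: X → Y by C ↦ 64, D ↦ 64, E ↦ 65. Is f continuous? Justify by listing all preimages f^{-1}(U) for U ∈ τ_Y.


f is NOT continuous.

Compute f^{-1}(U) for each U ∈ τ_Y:
  U = ∅: f^{-1}(U) = ∅ ∈ τ_X ✓.
  U = {64}: f^{-1}(U) = {C, D} ∉ τ_X ✗.
  U = {65}: f^{-1}(U) = {E} ∈ τ_X ✓.
  U = {64, 65}: f^{-1}(U) = {C, D, E} ∈ τ_X ✓.
Found U = {64} with f^{-1}(U) = {C, D} not in τ_X. Therefore f is NOT continuous.


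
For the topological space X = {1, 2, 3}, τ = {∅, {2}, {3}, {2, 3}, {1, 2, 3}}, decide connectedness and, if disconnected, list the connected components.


(X, τ) is connected.

Find clopen sets (U ∈ τ with X ∖ U ∈ τ):
  U = ∅, X ∖ U = {1, 2, 3} — both open, so U is clopen.
  U = {1, 2, 3}, X ∖ U = ∅ — both open, so U is clopen.
Only trivial clopens (∅ and X) exist, so (X, τ) is connected.
Compute connected components by grouping points that agree on all clopens:
  component: {1, 2, 3}


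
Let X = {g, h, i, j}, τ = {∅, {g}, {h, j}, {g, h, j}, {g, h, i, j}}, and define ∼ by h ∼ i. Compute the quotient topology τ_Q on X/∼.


X/∼ = {[g], [h=i], [j]}; |τ_Q| = 3.

Equivalence classes: [g], [h=i], [j].
Quotient map π: X → X/∼ sends g ↦ [g], h ↦ [h=i], i ↦ [h=i], j ↦ [j].
For each subset V ⊆ X/∼, compute π^{-1}(V) ⊆ X and check whether π^{-1}(V) ∈ τ. V is open in τ_Q iff π^{-1}(V) ∈ τ.
  V = {}: π^{-1}(V) = ∅ ∈ τ ✓.
  V = {[g]}: π^{-1}(V) = {g} ∈ τ ✓.
  V = {[h=i]}: π^{-1}(V) = {h, i} ∉ τ ✗.
  V = {[g], [h=i]}: π^{-1}(V) = {g, h, i} ∉ τ ✗.
  V = {[j]}: π^{-1}(V) = {j} ∉ τ ✗.
  V = {[g], [j]}: π^{-1}(V) = {g, j} ∉ τ ✗.
  V = {[h=i], [j]}: π^{-1}(V) = {h, i, j} ∉ τ ✗.
  V = {[g], [h=i], [j]}: π^{-1}(V) = {g, h, i, j} ∈ τ ✓.
Open sets in the quotient: τ_Q = {{}, {[g]}, {[g], [h=i], [j]}} (3 elements).


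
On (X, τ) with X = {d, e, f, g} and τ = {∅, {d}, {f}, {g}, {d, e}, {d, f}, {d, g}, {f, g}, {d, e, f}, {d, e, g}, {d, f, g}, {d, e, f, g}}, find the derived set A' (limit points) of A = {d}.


A' = {e}

For each x ∈ X, list the open sets U ∈ τ with x ∈ U, then check whether U ∩ (A ∖ {x}) ≠ ∅ for every such U.
  x = d: open {d} ∋ x has {d} ∩ (A ∖ {d}) = ∅, so x is NOT a limit point.
  x = e: opens ∋ x are {d, e}, {d, e, f}, {d, e, g}, {d, e, f, g}; each meets A ∖ {e}, so x IS a limit point.
  x = f: open {f} ∋ x has {f} ∩ (A ∖ {f}) = ∅, so x is NOT a limit point.
  x = g: open {g} ∋ x has {g} ∩ (A ∖ {g}) = ∅, so x is NOT a limit point.
Collecting: A' = {e}.


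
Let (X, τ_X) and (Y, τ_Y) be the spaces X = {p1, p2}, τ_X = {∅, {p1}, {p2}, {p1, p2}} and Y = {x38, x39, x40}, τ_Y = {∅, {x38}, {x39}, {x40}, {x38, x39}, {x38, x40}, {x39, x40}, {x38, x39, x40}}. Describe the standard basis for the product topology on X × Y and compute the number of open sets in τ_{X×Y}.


Basis B = {∅ × ∅, {p1} × {x38}, {p1} × {x39}, {p1} × {x40}, {p2} × {x38}, {p2} × {x39}, {p2} × {x40}, {p1} × {x38, x39}, {p1} × {x38, x40}, {p1, p2} × {x38}, {p1} × {x39, x40}, {p1, p2} × {x39}, {p1, p2} × {x40}, {p2} × {x38, x39}, {p2} × {x38, x40}, {p2} × {x39, x40}, {p1} × {x38, x39, x40}, {p2} × {x38, x39, x40}, {p1, p2} × {x38, x39}, {p1, p2} × {x38, x40}, {p1, p2} × {x39, x40}, {p1, p2} × {x38, x39, x40}}; |τ_{X×Y}| = 64.

Enumerate products U × V with U ∈ τ_X, V ∈ τ_Y (deduplicated):
  ∅ × ∅ = {} (∅)
  {p1} × {x38} = {(p1,x38)}
  {p1} × {x39} = {(p1,x39)}
  {p1} × {x40} = {(p1,x40)}
  {p2} × {x38} = {(p2,x38)}
  {p2} × {x39} = {(p2,x39)}
  {p2} × {x40} = {(p2,x40)}
  {p1} × {x38, x39} = {(p1,x38), (p1,x39)}
  {p1} × {x38, x40} = {(p1,x38), (p1,x40)}
  {p1, p2} × {x38} = {(p1,x38), (p2,x38)}
  {p1} × {x39, x40} = {(p1,x39), (p1,x40)}
  {p1, p2} × {x39} = {(p1,x39), (p2,x39)}
  {p1, p2} × {x40} = {(p1,x40), (p2,x40)}
  {p2} × {x38, x39} = {(p2,x38), (p2,x39)}
  {p2} × {x38, x40} = {(p2,x38), (p2,x40)}
  {p2} × {x39, x40} = {(p2,x39), (p2,x40)}
  {p1} × {x38, x39, x40} = {(p1,x38), (p1,x39), (p1,x40)}
  {p2} × {x38, x39, x40} = {(p2,x38), (p2,x39), (p2,x40)}
  {p1, p2} × {x38, x39} = {(p1,x38), (p1,x39), (p2,x38), (p2,x39)}
  {p1, p2} × {x38, x40} = {(p1,x38), (p1,x40), (p2,x38), (p2,x40)}
  {p1, p2} × {x39, x40} = {(p1,x39), (p1,x40), (p2,x39), (p2,x40)}
  {p1, p2} × {x38, x39, x40} = {(p1,x38), (p1,x39), (p1,x40), (p2,x38), (p2,x39), (p2,x40)}
These 22 distinct sets form the basis B.
Close under arbitrary unions to get τ_{X×Y}; counting gives |τ_{X×Y}| = 64.


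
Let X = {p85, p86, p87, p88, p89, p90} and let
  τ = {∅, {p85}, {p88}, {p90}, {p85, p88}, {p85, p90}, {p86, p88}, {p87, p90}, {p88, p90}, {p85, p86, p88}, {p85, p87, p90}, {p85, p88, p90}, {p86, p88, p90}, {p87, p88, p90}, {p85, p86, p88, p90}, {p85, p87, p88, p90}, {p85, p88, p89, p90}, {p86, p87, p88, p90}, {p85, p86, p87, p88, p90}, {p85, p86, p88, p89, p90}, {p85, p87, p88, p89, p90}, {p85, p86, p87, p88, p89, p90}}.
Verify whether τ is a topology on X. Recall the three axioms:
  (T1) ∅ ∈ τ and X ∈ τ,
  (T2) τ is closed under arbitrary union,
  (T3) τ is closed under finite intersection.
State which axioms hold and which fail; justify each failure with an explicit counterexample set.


τ IS a topology on X.

Axiom (T1): ∅ ∈ τ? Yes; X ∈ τ? Yes.
Axiom (T2/T3): check pairwise unions and intersections of members of τ.
All pairwise intersections and unions checked — each lies in τ. Therefore τ satisfies (T1), (T2), (T3): it IS a topology on X.


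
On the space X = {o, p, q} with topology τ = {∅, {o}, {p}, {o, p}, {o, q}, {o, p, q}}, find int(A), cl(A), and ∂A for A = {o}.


int(A) = {o}, cl(A) = {o, q}, ∂A = {q}.

Closed sets in (X, τ) are complements of opens:
  closed(X, τ) = {∅, {p}, {q}, {o, q}, {p, q}, {o, p, q}}.
int(A) = ⋃ {U ∈ τ : U ⊆ A}. Opens contained in A: ∅, {o}.
Taking the union of these: int(A) = {o}.
cl(A) = ⋂ {C closed : A ⊆ C}. Closed sets containing A: {o, q}, {o, p, q}.
Intersecting these: cl(A) = {o, q}.
∂A = cl(A) ∖ int(A) = {o, q} ∖ {o} = {q}.


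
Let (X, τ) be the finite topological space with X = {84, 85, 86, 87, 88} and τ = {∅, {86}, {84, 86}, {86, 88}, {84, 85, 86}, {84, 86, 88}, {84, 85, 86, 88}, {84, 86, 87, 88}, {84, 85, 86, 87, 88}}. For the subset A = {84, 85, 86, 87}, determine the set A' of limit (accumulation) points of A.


A' = {84, 85, 87, 88}

For each x ∈ X, list the open sets U ∈ τ with x ∈ U, then check whether U ∩ (A ∖ {x}) ≠ ∅ for every such U.
  x = 84: opens ∋ x are {84, 86}, {84, 85, 86}, {84, 86, 88}, {84, 85, 86, 88}, {84, 86, 87, 88}, {84, 85, 86, 87, 88}; each meets A ∖ {84}, so x IS a limit point.
  x = 85: opens ∋ x are {84, 85, 86}, {84, 85, 86, 88}, {84, 85, 86, 87, 88}; each meets A ∖ {85}, so x IS a limit point.
  x = 86: open {86} ∋ x has {86} ∩ (A ∖ {86}) = ∅, so x is NOT a limit point.
  x = 87: opens ∋ x are {84, 86, 87, 88}, {84, 85, 86, 87, 88}; each meets A ∖ {87}, so x IS a limit point.
  x = 88: opens ∋ x are {86, 88}, {84, 86, 88}, {84, 85, 86, 88}, {84, 86, 87, 88}, {84, 85, 86, 87, 88}; each meets A ∖ {88}, so x IS a limit point.
Collecting: A' = {84, 85, 87, 88}.


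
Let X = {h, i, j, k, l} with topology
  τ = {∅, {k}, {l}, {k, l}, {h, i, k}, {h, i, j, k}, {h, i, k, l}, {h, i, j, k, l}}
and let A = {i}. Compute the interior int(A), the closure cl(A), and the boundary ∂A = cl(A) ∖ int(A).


int(A) = ∅, cl(A) = {h, i, j}, ∂A = {h, i, j}.

Closed sets in (X, τ) are complements of opens:
  closed(X, τ) = {∅, {j}, {l}, {j, l}, {h, i, j}, {h, i, j, k}, {h, i, j, l}, {h, i, j, k, l}}.
int(A) = ⋃ {U ∈ τ : U ⊆ A}. Opens contained in A: ∅.
Taking the union of these: int(A) = ∅.
cl(A) = ⋂ {C closed : A ⊆ C}. Closed sets containing A: {h, i, j}, {h, i, j, k}, {h, i, j, l}, {h, i, j, k, l}.
Intersecting these: cl(A) = {h, i, j}.
∂A = cl(A) ∖ int(A) = {h, i, j} ∖ ∅ = {h, i, j}.


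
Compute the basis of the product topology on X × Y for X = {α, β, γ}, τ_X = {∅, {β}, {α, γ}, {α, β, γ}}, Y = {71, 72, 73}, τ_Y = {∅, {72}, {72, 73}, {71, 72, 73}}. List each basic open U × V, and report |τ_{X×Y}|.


Basis B = {∅ × ∅, {β} × {72}, {α, γ} × {72}, {β} × {72, 73}, {α, β, γ} × {72}, {β} × {71, 72, 73}, {α, γ} × {72, 73}, {α, γ} × {71, 72, 73}, {α, β, γ} × {72, 73}, {α, β, γ} × {71, 72, 73}}; |τ_{X×Y}| = 16.

Enumerate products U × V with U ∈ τ_X, V ∈ τ_Y (deduplicated):
  ∅ × ∅ = {} (∅)
  {β} × {72} = {(β,72)}
  {α, γ} × {72} = {(α,72), (γ,72)}
  {β} × {72, 73} = {(β,72), (β,73)}
  {α, β, γ} × {72} = {(α,72), (β,72), (γ,72)}
  {β} × {71, 72, 73} = {(β,71), (β,72), (β,73)}
  {α, γ} × {72, 73} = {(α,72), (α,73), (γ,72), (γ,73)}
  {α, γ} × {71, 72, 73} = {(α,71), (α,72), (α,73), (γ,71), (γ,72), (γ,73)}
  {α, β, γ} × {72, 73} = {(α,72), (α,73), (β,72), (β,73), (γ,72), (γ,73)}
  {α, β, γ} × {71, 72, 73} = {(α,71), (α,72), (α,73), (β,71), (β,72), (β,73), (γ,71), (γ,72), (γ,73)}
These 10 distinct sets form the basis B.
Close under arbitrary unions to get τ_{X×Y}; counting gives |τ_{X×Y}| = 16.


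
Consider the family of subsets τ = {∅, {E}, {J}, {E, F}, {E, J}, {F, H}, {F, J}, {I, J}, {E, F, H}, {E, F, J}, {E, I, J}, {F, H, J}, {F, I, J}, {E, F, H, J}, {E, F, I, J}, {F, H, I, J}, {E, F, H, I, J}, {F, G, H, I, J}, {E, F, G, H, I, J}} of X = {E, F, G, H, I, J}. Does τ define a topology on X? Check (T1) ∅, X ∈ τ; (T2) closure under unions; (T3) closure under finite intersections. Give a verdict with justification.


τ is NOT a topology on X.

Axiom (T1): ∅ ∈ τ? Yes; X ∈ τ? Yes.
Axiom (T2/T3): check pairwise unions and intersections of members of τ.
Counterexample for (T3): {E, F} ∩ {F, H} = {F} ∉ τ. Therefore τ is NOT a topology.


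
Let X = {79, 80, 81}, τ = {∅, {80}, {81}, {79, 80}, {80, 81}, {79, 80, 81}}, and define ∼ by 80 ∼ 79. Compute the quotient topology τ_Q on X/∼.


X/∼ = {[79=80], [81]}; |τ_Q| = 4.

Equivalence classes: [79=80], [81].
Quotient map π: X → X/∼ sends 79 ↦ [79=80], 80 ↦ [79=80], 81 ↦ [81].
For each subset V ⊆ X/∼, compute π^{-1}(V) ⊆ X and check whether π^{-1}(V) ∈ τ. V is open in τ_Q iff π^{-1}(V) ∈ τ.
  V = {}: π^{-1}(V) = ∅ ∈ τ ✓.
  V = {[79=80]}: π^{-1}(V) = {79, 80} ∈ τ ✓.
  V = {[81]}: π^{-1}(V) = {81} ∈ τ ✓.
  V = {[79=80], [81]}: π^{-1}(V) = {79, 80, 81} ∈ τ ✓.
Open sets in the quotient: τ_Q = {{}, {[79=80]}, {[81]}, {[79=80], [81]}} (4 elements).


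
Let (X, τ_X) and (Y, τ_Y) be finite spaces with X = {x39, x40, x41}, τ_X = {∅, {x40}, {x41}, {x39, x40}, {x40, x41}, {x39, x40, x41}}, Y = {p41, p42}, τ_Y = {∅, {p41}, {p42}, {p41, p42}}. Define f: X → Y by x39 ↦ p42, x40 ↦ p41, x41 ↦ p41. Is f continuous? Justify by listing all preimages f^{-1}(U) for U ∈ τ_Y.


f is NOT continuous.

Compute f^{-1}(U) for each U ∈ τ_Y:
  U = ∅: f^{-1}(U) = ∅ ∈ τ_X ✓.
  U = {p41}: f^{-1}(U) = {x40, x41} ∈ τ_X ✓.
  U = {p42}: f^{-1}(U) = {x39} ∉ τ_X ✗.
  U = {p41, p42}: f^{-1}(U) = {x39, x40, x41} ∈ τ_X ✓.
Found U = {p42} with f^{-1}(U) = {x39} not in τ_X. Therefore f is NOT continuous.


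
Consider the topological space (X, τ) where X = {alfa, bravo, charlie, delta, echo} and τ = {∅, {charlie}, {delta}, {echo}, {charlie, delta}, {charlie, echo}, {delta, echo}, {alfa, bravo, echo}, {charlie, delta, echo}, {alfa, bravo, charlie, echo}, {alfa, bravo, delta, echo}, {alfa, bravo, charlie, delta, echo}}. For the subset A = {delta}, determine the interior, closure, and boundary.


int(A) = {delta}, cl(A) = {delta}, ∂A = ∅.

Closed sets in (X, τ) are complements of opens:
  closed(X, τ) = {∅, {charlie}, {delta}, {alfa, bravo}, {charlie, delta}, {alfa, bravo, charlie}, {alfa, bravo, delta}, {alfa, bravo, echo}, {alfa, bravo, charlie, delta}, {alfa, bravo, charlie, echo}, {alfa, bravo, delta, echo}, {alfa, bravo, charlie, delta, echo}}.
int(A) = ⋃ {U ∈ τ : U ⊆ A}. Opens contained in A: ∅, {delta}.
Taking the union of these: int(A) = {delta}.
cl(A) = ⋂ {C closed : A ⊆ C}. Closed sets containing A: {delta}, {charlie, delta}, {alfa, bravo, delta}, {alfa, bravo, charlie, delta}, {alfa, bravo, delta, echo}, {alfa, bravo, charlie, delta, echo}.
Intersecting these: cl(A) = {delta}.
∂A = cl(A) ∖ int(A) = {delta} ∖ {delta} = ∅.


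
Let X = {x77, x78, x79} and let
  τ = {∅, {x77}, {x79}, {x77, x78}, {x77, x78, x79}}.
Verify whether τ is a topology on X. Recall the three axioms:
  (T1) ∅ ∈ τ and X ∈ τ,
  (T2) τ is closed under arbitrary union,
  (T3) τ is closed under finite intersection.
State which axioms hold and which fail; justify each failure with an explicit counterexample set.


τ is NOT a topology on X.

Axiom (T1): ∅ ∈ τ? Yes; X ∈ τ? Yes.
Axiom (T2/T3): check pairwise unions and intersections of members of τ.
Counterexample for (T2): {x77} ∪ {x79} = {x77, x79} ∉ τ. Therefore τ is NOT a topology.


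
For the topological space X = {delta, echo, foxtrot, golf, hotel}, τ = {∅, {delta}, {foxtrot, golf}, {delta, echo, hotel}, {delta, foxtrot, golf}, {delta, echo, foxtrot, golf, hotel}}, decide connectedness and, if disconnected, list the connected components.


(X, τ) is disconnected; components = [{foxtrot, golf}, {delta, echo, hotel}].

Find clopen sets (U ∈ τ with X ∖ U ∈ τ):
  U = ∅, X ∖ U = {delta, echo, foxtrot, golf, hotel} — both open, so U is clopen.
  U = {foxtrot, golf}, X ∖ U = {delta, echo, hotel} — both open, so U is clopen.
  U = {delta, echo, hotel}, X ∖ U = {foxtrot, golf} — both open, so U is clopen.
  U = {delta, echo, foxtrot, golf, hotel}, X ∖ U = ∅ — both open, so U is clopen.
Nontrivial clopen(s) exist: e.g. {delta, echo, hotel}. So (X, τ) is disconnected.
Compute connected components by grouping points that agree on all clopens:
  component: {foxtrot, golf}
  component: {delta, echo, hotel}


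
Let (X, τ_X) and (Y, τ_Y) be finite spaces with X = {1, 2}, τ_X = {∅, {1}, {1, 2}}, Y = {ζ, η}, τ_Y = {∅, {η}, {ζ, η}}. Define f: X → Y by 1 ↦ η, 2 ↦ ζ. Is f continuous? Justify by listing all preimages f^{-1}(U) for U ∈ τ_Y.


f IS continuous.

Compute f^{-1}(U) for each U ∈ τ_Y:
  U = ∅: f^{-1}(U) = ∅ ∈ τ_X ✓.
  U = {η}: f^{-1}(U) = {1} ∈ τ_X ✓.
  U = {ζ, η}: f^{-1}(U) = {1, 2} ∈ τ_X ✓.
Every preimage lies in τ_X, so f IS continuous.


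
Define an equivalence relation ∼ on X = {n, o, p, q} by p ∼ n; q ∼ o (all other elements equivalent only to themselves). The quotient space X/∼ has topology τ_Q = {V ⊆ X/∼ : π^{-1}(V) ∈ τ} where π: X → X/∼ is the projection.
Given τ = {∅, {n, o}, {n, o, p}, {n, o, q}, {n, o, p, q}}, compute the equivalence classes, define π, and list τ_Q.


X/∼ = {[n=p], [o=q]}; |τ_Q| = 2.

Equivalence classes: [n=p], [o=q].
Quotient map π: X → X/∼ sends n ↦ [n=p], o ↦ [o=q], p ↦ [n=p], q ↦ [o=q].
For each subset V ⊆ X/∼, compute π^{-1}(V) ⊆ X and check whether π^{-1}(V) ∈ τ. V is open in τ_Q iff π^{-1}(V) ∈ τ.
  V = {}: π^{-1}(V) = ∅ ∈ τ ✓.
  V = {[n=p]}: π^{-1}(V) = {n, p} ∉ τ ✗.
  V = {[o=q]}: π^{-1}(V) = {o, q} ∉ τ ✗.
  V = {[n=p], [o=q]}: π^{-1}(V) = {n, o, p, q} ∈ τ ✓.
Open sets in the quotient: τ_Q = {{}, {[n=p], [o=q]}} (2 elements).


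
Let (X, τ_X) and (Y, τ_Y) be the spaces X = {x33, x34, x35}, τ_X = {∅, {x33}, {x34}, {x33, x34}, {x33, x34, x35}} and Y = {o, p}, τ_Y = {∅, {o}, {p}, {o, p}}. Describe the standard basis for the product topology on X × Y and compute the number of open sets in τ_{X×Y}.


Basis B = {∅ × ∅, {x33} × {o}, {x33} × {p}, {x34} × {o}, {x34} × {p}, {x33} × {o, p}, {x33, x34} × {o}, {x33, x34} × {p}, {x34} × {o, p}, {x33, x34, x35} × {o}, {x33, x34, x35} × {p}, {x33, x34} × {o, p}, {x33, x34, x35} × {o, p}}; |τ_{X×Y}| = 25.

Enumerate products U × V with U ∈ τ_X, V ∈ τ_Y (deduplicated):
  ∅ × ∅ = {} (∅)
  {x33} × {o} = {(x33,o)}
  {x33} × {p} = {(x33,p)}
  {x34} × {o} = {(x34,o)}
  {x34} × {p} = {(x34,p)}
  {x33} × {o, p} = {(x33,o), (x33,p)}
  {x33, x34} × {o} = {(x33,o), (x34,o)}
  {x33, x34} × {p} = {(x33,p), (x34,p)}
  {x34} × {o, p} = {(x34,o), (x34,p)}
  {x33, x34, x35} × {o} = {(x33,o), (x34,o), (x35,o)}
  {x33, x34, x35} × {p} = {(x33,p), (x34,p), (x35,p)}
  {x33, x34} × {o, p} = {(x33,o), (x33,p), (x34,o), (x34,p)}
  {x33, x34, x35} × {o, p} = {(x33,o), (x33,p), (x34,o), (x34,p), (x35,o), (x35,p)}
These 13 distinct sets form the basis B.
Close under arbitrary unions to get τ_{X×Y}; counting gives |τ_{X×Y}| = 25.


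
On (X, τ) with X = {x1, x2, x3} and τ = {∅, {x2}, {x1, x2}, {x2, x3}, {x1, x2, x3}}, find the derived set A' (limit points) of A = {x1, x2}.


A' = {x1, x3}

For each x ∈ X, list the open sets U ∈ τ with x ∈ U, then check whether U ∩ (A ∖ {x}) ≠ ∅ for every such U.
  x = x1: opens ∋ x are {x1, x2}, {x1, x2, x3}; each meets A ∖ {x1}, so x IS a limit point.
  x = x2: open {x2} ∋ x has {x2} ∩ (A ∖ {x2}) = ∅, so x is NOT a limit point.
  x = x3: opens ∋ x are {x2, x3}, {x1, x2, x3}; each meets A ∖ {x3}, so x IS a limit point.
Collecting: A' = {x1, x3}.


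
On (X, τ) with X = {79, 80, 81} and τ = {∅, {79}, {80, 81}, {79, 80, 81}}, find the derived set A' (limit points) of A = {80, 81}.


A' = {80, 81}

For each x ∈ X, list the open sets U ∈ τ with x ∈ U, then check whether U ∩ (A ∖ {x}) ≠ ∅ for every such U.
  x = 79: open {79} ∋ x has {79} ∩ (A ∖ {79}) = ∅, so x is NOT a limit point.
  x = 80: opens ∋ x are {80, 81}, {79, 80, 81}; each meets A ∖ {80}, so x IS a limit point.
  x = 81: opens ∋ x are {80, 81}, {79, 80, 81}; each meets A ∖ {81}, so x IS a limit point.
Collecting: A' = {80, 81}.


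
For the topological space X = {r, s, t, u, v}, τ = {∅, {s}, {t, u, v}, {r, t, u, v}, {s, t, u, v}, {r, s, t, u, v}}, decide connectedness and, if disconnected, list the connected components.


(X, τ) is disconnected; components = [{s}, {r, t, u, v}].

Find clopen sets (U ∈ τ with X ∖ U ∈ τ):
  U = ∅, X ∖ U = {r, s, t, u, v} — both open, so U is clopen.
  U = {s}, X ∖ U = {r, t, u, v} — both open, so U is clopen.
  U = {r, t, u, v}, X ∖ U = {s} — both open, so U is clopen.
  U = {r, s, t, u, v}, X ∖ U = ∅ — both open, so U is clopen.
Nontrivial clopen(s) exist: e.g. {s}. So (X, τ) is disconnected.
Compute connected components by grouping points that agree on all clopens:
  component: {s}
  component: {r, t, u, v}
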